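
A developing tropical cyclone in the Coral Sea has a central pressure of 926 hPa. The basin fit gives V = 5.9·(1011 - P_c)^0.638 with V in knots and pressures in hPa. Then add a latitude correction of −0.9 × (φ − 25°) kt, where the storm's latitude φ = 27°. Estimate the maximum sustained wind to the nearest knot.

99 kt

ΔP = 1011 − 926 = 85 hPa.
85^0.638 ≈ 17.020.
V ≈ 5.9 × 17.020 ≈ 100.4 kt.
Latitude correction: −0.9 × (27 − 25) = -1.8 kt.
Corrected V ≈ 98.6 kt → 99 kt.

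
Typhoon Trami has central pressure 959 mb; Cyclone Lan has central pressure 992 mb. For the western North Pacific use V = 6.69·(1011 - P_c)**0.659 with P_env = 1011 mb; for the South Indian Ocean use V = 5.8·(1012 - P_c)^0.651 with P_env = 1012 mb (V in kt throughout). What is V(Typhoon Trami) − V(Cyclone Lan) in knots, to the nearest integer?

50 kt

Typhoon Trami: ΔP = 52; V ≈ 6.69 × 52^0.659 ≈ 90.42 kt.
Cyclone Lan: ΔP = 20; V ≈ 5.8 × 20^0.651 ≈ 40.78 kt.
Difference ≈ 90.42 − 40.78 = 49.64 → 50 kt.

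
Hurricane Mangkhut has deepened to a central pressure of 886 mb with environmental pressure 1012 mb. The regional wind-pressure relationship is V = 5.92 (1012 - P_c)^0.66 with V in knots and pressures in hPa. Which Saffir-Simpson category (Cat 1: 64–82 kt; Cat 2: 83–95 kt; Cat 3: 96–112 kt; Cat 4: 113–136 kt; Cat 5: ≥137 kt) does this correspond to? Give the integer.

5

ΔP = 1012 − 886 = 126 mb.
V ≈ 5.92 × 126^0.66 = 5.92 × 24.34 ≈ 144 kt.
144 kt falls in the Category 5 band.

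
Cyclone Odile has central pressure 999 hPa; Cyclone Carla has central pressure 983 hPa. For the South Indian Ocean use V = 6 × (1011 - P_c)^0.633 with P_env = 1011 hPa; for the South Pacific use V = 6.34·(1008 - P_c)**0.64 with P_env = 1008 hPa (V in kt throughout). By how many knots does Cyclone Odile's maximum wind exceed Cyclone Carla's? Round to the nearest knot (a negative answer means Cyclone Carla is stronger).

Cyclone Odile: ΔP = 12; V ≈ 6 × 12^0.633 ≈ 28.92 kt.
Cyclone Carla: ΔP = 25; V ≈ 6.34 × 25^0.64 ≈ 49.75 kt.
Difference ≈ 28.92 − 49.75 = -20.83 → -21 kt.

-21 kt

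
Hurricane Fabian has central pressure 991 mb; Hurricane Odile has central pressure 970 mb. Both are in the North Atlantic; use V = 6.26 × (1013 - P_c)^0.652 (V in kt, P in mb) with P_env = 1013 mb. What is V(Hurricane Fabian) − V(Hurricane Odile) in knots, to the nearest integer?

Hurricane Fabian: ΔP = 22; V ≈ 6.26 × 22^0.652 ≈ 46.97 kt.
Hurricane Odile: ΔP = 43; V ≈ 6.26 × 43^0.652 ≈ 72.71 kt.
Difference ≈ 46.97 − 72.71 = -25.74 → -26 kt.

-26 kt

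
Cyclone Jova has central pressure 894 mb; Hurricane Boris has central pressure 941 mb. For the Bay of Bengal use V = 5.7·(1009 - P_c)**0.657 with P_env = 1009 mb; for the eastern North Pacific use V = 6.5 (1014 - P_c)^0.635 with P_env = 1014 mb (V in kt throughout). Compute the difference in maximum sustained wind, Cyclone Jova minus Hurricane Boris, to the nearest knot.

30 kt

Cyclone Jova: ΔP = 115; V ≈ 5.7 × 115^0.657 ≈ 128.75 kt.
Hurricane Boris: ΔP = 73; V ≈ 6.5 × 73^0.635 ≈ 99.11 kt.
Difference ≈ 128.75 − 99.11 = 29.64 → 30 kt.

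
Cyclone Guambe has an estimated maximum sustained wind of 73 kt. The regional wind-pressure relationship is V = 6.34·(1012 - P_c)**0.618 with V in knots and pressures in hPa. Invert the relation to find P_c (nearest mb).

ΔP = (V / 6.34)^(1/0.618) = (73/6.34)^1.618.
73/6.34 = 11.514; 11.514^1.618 ≈ 52.14 mb.
P_c = 1012 − 52.14 = 959.86 ≈ 960 mb.

960 mb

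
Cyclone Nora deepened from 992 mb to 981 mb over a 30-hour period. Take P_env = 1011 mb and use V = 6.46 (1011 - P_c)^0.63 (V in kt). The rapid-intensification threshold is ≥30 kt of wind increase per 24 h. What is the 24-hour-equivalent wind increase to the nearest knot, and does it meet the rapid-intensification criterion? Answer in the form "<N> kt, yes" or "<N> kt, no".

11 kt, no

V₁: ΔP = 19, V ≈ 6.46 × 19^0.63 ≈ 41.29 kt.
V₂: ΔP = 30, V ≈ 6.46 × 30^0.63 ≈ 55.06 kt.
ΔV over 30 h = 13.77 kt → 24 h equivalent = 13.77 × 24/30 ≈ 11.02 kt.
11 kt < 30 kt ⇒ not rapid intensification.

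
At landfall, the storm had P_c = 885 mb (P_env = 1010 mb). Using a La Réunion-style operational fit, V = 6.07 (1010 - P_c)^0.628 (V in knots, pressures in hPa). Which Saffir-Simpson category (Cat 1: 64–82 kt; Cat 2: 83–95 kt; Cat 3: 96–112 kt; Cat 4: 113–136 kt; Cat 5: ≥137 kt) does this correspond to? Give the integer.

4

ΔP = 1010 − 885 = 125 mb.
V ≈ 6.07 × 125^0.628 = 6.07 × 20.74 ≈ 126 kt.
126 kt falls in the Category 4 band.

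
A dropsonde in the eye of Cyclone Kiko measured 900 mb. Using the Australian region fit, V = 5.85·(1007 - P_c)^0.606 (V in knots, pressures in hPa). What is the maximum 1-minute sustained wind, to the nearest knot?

99 kt

ΔP = 1007 − 900 = 107 mb.
107^0.606 ≈ 16.975.
V ≈ 5.85 × 16.975 ≈ 99.3 kt.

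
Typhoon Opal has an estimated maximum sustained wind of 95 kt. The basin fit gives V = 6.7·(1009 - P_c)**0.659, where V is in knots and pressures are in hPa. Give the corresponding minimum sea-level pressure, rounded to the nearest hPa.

ΔP = (V / 6.7)^(1/0.659) = (95/6.7)^1.517.
95/6.7 = 14.179; 14.179^1.517 ≈ 55.92 hPa.
P_c = 1009 − 55.92 = 953.08 ≈ 953 hPa.

953 hPa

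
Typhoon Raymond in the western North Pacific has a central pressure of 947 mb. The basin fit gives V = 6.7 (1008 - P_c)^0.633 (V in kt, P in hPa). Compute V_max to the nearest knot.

ΔP = 1008 − 947 = 61 mb.
61^0.633 ≈ 13.493.
V ≈ 6.7 × 13.493 ≈ 90.4 kt.

90 kt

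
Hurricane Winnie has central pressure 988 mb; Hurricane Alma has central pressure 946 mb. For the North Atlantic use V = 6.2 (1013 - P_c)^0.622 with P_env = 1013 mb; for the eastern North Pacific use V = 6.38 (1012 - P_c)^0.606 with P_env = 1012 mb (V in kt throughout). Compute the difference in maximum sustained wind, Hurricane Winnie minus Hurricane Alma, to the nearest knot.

-35 kt

Hurricane Winnie: ΔP = 25; V ≈ 6.2 × 25^0.622 ≈ 45.91 kt.
Hurricane Alma: ΔP = 66; V ≈ 6.38 × 66^0.606 ≈ 80.81 kt.
Difference ≈ 45.91 − 80.81 = -34.90 → -35 kt.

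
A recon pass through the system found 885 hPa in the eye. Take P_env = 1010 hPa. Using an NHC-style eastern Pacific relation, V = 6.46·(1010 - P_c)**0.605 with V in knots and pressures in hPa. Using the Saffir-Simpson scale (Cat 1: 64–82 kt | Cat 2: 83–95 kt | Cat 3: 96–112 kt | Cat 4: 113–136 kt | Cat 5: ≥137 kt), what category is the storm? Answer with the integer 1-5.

4

ΔP = 1010 − 885 = 125 hPa.
V ≈ 6.46 × 125^0.605 = 6.46 × 18.56 ≈ 120 kt.
120 kt falls in the Category 4 band.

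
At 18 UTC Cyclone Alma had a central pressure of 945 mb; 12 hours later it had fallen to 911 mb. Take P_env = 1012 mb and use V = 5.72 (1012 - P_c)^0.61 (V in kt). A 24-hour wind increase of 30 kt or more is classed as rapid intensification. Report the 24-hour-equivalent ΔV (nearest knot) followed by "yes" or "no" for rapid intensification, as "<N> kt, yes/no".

42 kt, yes

V₁: ΔP = 67, V ≈ 5.72 × 67^0.61 ≈ 74.35 kt.
V₂: ΔP = 101, V ≈ 5.72 × 101^0.61 ≈ 95.51 kt.
ΔV over 12 h = 21.16 kt → 24 h equivalent = 21.16 × 24/12 ≈ 42.32 kt.
42 kt ≥ 30 kt ⇒ rapid intensification.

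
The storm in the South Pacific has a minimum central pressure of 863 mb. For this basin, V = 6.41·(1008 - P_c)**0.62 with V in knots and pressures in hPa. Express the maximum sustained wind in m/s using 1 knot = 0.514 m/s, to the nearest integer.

72 m/s

ΔP = 1008 − 863 = 145 mb.
V ≈ 6.41 × 145^0.62 = 6.41 × 21.880 ≈ 140.251 kt.
140.251 × 0.514 ≈ 72.09 m/s → 72 m/s.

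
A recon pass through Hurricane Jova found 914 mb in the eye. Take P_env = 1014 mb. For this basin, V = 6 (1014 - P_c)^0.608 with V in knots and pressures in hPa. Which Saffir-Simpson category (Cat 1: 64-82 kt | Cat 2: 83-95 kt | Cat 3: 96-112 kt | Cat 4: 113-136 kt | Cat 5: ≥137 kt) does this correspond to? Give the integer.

ΔP = 1014 − 914 = 100 mb.
V ≈ 6 × 100^0.608 = 6 × 16.44 ≈ 99 kt.
99 kt falls in the Category 3 band.

3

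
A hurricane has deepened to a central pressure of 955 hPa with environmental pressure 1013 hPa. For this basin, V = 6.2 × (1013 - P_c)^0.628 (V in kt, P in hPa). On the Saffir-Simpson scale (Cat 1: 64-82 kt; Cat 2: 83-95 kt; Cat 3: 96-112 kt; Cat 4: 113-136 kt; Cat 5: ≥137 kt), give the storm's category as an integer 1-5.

1

ΔP = 1013 − 955 = 58 hPa.
V ≈ 6.2 × 58^0.628 = 6.2 × 12.81 ≈ 79 kt.
79 kt falls in the Category 1 band.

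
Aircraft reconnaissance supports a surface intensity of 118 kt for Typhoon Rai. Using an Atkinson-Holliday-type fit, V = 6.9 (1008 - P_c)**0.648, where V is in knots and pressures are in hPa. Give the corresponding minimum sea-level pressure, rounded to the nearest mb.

ΔP = (V / 6.9)^(1/0.648) = (118/6.9)^1.543.
118/6.9 = 17.101; 17.101^1.543 ≈ 79.95 mb.
P_c = 1008 − 79.95 = 928.05 ≈ 928 mb.

928 mb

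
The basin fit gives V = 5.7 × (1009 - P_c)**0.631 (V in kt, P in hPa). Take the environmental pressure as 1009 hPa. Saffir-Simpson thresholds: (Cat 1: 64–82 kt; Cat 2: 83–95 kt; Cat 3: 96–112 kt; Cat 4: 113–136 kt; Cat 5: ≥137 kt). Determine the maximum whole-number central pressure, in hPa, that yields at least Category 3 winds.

921 hPa

Category 3 begins at V = 96 kt.
Required ΔP = (96/5.7)^(1/0.631) = 16.842^1.585 ≈ 87.82 hPa.
P_c ≤ 1009 − 87.82 = 921.18, so the highest integer P_c is 921 hPa.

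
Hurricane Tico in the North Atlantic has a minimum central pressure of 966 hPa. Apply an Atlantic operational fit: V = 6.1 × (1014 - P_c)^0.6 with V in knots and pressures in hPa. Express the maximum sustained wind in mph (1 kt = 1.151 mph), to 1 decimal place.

ΔP = 1014 − 966 = 48 hPa.
V ≈ 6.1 × 48^0.6 = 6.1 × 10.203 ≈ 62.241 kt.
62.241 × 1.151 ≈ 71.64 mph → 71.6 mph.

71.6 mph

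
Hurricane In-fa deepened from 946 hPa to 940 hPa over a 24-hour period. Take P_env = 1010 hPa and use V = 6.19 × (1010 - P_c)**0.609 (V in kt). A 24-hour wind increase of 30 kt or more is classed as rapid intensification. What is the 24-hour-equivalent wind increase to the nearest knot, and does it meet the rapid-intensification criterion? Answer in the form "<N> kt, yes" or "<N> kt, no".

4 kt, no

V₁: ΔP = 64, V ≈ 6.19 × 64^0.609 ≈ 77.92 kt.
V₂: ΔP = 70, V ≈ 6.19 × 70^0.609 ≈ 82.29 kt.
ΔV over 24 h = 4.37 kt → 24 h equivalent = 4.37 × 24/24 ≈ 4.37 kt.
4 kt < 30 kt ⇒ not rapid intensification.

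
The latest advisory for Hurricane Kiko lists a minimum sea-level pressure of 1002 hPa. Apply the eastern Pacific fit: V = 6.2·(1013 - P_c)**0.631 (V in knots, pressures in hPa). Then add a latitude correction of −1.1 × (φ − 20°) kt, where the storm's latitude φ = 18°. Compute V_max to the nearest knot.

30 kt

ΔP = 1013 − 1002 = 11 hPa.
11^0.631 ≈ 4.541.
V ≈ 6.2 × 4.541 ≈ 28.2 kt.
Latitude correction: −1.1 × (18 − 20) = 2.2 kt.
Corrected V ≈ 30.4 kt → 30 kt.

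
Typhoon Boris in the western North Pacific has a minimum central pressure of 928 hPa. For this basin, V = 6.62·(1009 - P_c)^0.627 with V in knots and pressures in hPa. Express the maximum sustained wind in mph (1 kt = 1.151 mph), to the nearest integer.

ΔP = 1009 − 928 = 81 hPa.
V ≈ 6.62 × 81^0.627 = 6.62 × 15.726 ≈ 104.107 kt.
104.107 × 1.151 ≈ 119.83 mph → 120 mph.

120 mph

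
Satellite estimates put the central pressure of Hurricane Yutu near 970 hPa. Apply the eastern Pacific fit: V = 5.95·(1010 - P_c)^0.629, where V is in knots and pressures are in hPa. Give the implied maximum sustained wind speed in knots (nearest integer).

61 kt

ΔP = 1010 − 970 = 40 hPa.
40^0.629 ≈ 10.179.
V ≈ 5.95 × 10.179 ≈ 60.6 kt.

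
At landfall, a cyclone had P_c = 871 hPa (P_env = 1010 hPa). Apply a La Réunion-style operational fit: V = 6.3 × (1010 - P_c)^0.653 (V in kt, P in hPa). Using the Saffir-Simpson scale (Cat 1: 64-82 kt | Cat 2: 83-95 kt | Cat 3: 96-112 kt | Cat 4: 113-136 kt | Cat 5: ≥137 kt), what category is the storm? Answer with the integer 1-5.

5

ΔP = 1010 − 871 = 139 hPa.
V ≈ 6.3 × 139^0.653 = 6.3 × 25.08 ≈ 158 kt.
158 kt falls in the Category 5 band.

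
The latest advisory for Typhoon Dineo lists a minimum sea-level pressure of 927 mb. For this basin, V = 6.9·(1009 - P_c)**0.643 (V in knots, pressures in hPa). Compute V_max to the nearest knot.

117 kt

ΔP = 1009 − 927 = 82 mb.
82^0.643 ≈ 17.005.
V ≈ 6.9 × 17.005 ≈ 117.3 kt.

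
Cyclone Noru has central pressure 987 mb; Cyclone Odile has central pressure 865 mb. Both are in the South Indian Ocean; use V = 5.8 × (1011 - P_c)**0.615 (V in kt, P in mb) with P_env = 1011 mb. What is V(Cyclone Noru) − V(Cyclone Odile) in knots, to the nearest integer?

Cyclone Noru: ΔP = 24; V ≈ 5.8 × 24^0.615 ≈ 40.95 kt.
Cyclone Odile: ΔP = 146; V ≈ 5.8 × 146^0.615 ≈ 124.31 kt.
Difference ≈ 40.95 − 124.31 = -83.36 → -83 kt.

-83 kt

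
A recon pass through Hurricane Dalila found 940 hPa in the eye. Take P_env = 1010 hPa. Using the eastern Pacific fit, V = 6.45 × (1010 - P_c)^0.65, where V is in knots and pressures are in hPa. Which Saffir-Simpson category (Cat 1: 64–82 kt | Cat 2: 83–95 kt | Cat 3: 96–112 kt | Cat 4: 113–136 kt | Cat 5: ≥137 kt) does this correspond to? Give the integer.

ΔP = 1010 − 940 = 70 hPa.
V ≈ 6.45 × 70^0.65 = 6.45 × 15.82 ≈ 102 kt.
102 kt falls in the Category 3 band.

3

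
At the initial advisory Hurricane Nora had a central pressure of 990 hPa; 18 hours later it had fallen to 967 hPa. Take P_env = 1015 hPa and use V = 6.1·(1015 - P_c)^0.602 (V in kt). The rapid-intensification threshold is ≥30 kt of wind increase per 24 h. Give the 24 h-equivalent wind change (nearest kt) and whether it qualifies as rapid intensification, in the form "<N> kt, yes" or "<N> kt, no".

V₁: ΔP = 25, V ≈ 6.1 × 25^0.602 ≈ 42.35 kt.
V₂: ΔP = 48, V ≈ 6.1 × 48^0.602 ≈ 62.72 kt.
ΔV over 18 h = 20.37 kt → 24 h equivalent = 20.37 × 24/18 ≈ 27.16 kt.
27 kt < 30 kt ⇒ not rapid intensification.

27 kt, no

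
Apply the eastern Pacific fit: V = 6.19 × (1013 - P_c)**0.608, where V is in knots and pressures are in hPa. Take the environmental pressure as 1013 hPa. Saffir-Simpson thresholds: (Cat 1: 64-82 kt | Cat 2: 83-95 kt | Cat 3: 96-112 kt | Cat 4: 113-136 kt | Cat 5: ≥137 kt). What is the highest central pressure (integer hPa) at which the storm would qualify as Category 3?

Category 3 begins at V = 96 kt.
Required ΔP = (96/6.19)^(1/0.608) = 15.509^1.645 ≈ 90.82 hPa.
P_c ≤ 1013 − 90.82 = 922.18, so the highest integer P_c is 922 hPa.

922 hPa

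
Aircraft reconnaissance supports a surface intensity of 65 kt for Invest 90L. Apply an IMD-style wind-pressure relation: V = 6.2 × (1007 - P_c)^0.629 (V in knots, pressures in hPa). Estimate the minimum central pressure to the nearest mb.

965 mb

ΔP = (V / 6.2)^(1/0.629) = (65/6.2)^1.590.
65/6.2 = 10.484; 10.484^1.590 ≈ 41.92 mb.
P_c = 1007 − 41.92 = 965.08 ≈ 965 mb.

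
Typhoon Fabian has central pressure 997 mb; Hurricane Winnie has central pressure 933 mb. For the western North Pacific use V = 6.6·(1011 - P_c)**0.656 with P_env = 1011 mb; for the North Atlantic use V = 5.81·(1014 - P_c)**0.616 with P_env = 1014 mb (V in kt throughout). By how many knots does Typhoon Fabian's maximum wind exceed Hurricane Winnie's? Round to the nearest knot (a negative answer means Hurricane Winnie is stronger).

-50 kt

Typhoon Fabian: ΔP = 14; V ≈ 6.6 × 14^0.656 ≈ 37.27 kt.
Hurricane Winnie: ΔP = 81; V ≈ 5.81 × 81^0.616 ≈ 87.06 kt.
Difference ≈ 37.27 − 87.06 = -49.79 → -50 kt.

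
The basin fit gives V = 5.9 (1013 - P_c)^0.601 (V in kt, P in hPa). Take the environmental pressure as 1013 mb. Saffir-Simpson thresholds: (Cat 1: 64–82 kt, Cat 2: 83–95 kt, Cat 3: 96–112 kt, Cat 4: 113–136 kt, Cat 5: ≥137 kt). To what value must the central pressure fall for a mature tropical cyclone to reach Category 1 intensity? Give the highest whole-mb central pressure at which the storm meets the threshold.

960 mb

Category 1 begins at V = 64 kt.
Required ΔP = (64/5.9)^(1/0.601) = 10.847^1.664 ≈ 52.81 mb.
P_c ≤ 1013 − 52.81 = 960.19, so the highest integer P_c is 960 mb.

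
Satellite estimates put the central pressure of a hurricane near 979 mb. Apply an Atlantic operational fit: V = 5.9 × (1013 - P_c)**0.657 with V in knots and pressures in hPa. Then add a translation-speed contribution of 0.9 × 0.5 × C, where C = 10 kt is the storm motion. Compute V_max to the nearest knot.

64 kt

ΔP = 1013 − 979 = 34 mb.
34^0.657 ≈ 10.143.
V ≈ 5.9 × 10.143 ≈ 59.8 kt.
Translation term: 0.9 × 0.5 × 10 = 4.5 kt.
Corrected V ≈ 64.3 kt → 64 kt.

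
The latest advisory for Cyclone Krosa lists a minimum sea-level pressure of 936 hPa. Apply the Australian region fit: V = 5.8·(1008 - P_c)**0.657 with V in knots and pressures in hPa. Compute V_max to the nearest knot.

ΔP = 1008 − 936 = 72 hPa.
72^0.657 ≈ 16.606.
V ≈ 5.8 × 16.606 ≈ 96.3 kt.

96 kt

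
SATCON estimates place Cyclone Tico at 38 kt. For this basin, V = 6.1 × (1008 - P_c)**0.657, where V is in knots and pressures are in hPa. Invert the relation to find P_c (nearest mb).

ΔP = (V / 6.1)^(1/0.657) = (38/6.1)^1.522.
38/6.1 = 6.230; 6.230^1.522 ≈ 16.19 mb.
P_c = 1008 − 16.19 = 991.81 ≈ 992 mb.

992 mb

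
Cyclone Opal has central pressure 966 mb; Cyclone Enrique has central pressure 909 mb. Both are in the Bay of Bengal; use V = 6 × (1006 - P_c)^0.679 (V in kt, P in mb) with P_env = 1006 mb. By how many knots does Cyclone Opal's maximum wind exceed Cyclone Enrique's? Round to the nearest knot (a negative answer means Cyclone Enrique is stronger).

-61 kt

Cyclone Opal: ΔP = 40; V ≈ 6 × 40^0.679 ≈ 73.44 kt.
Cyclone Enrique: ΔP = 97; V ≈ 6 × 97^0.679 ≈ 134.02 kt.
Difference ≈ 73.44 − 134.02 = -60.58 → -61 kt.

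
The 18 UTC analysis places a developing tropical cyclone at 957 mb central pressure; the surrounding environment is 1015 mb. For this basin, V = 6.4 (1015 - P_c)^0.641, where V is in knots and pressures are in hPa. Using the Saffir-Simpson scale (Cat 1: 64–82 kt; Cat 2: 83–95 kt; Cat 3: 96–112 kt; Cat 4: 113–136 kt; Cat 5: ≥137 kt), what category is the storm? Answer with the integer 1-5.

ΔP = 1015 − 957 = 58 mb.
V ≈ 6.4 × 58^0.641 = 6.4 × 13.50 ≈ 86 kt.
86 kt falls in the Category 2 band.

2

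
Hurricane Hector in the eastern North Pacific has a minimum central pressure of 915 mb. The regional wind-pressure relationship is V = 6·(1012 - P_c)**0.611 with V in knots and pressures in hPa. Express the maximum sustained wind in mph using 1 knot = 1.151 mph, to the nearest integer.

113 mph

ΔP = 1012 − 915 = 97 mb.
V ≈ 6 × 97^0.611 = 6 × 16.365 ≈ 98.190 kt.
98.190 × 1.151 ≈ 113.02 mph → 113 mph.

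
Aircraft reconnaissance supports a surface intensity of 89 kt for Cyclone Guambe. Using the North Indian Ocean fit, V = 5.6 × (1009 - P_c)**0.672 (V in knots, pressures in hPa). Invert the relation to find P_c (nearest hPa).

948 hPa

ΔP = (V / 5.6)^(1/0.672) = (89/5.6)^1.488.
89/5.6 = 15.893; 15.893^1.488 ≈ 61.31 hPa.
P_c = 1009 − 61.31 = 947.69 ≈ 948 hPa.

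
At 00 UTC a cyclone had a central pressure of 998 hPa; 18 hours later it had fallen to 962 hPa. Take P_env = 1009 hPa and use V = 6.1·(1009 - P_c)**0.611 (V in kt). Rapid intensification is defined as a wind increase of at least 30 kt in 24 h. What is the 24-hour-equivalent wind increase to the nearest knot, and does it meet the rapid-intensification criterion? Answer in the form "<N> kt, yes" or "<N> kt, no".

50 kt, yes

V₁: ΔP = 11, V ≈ 6.1 × 11^0.611 ≈ 26.40 kt.
V₂: ΔP = 47, V ≈ 6.1 × 47^0.611 ≈ 64.12 kt.
ΔV over 18 h = 37.72 kt → 24 h equivalent = 37.72 × 24/18 ≈ 50.29 kt.
50 kt ≥ 30 kt ⇒ rapid intensification.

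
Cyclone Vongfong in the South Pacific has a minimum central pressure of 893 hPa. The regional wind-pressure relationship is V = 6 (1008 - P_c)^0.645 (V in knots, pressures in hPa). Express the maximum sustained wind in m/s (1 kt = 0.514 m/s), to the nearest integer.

66 m/s

ΔP = 1008 − 893 = 115 hPa.
V ≈ 6 × 115^0.645 = 6 × 21.338 ≈ 128.027 kt.
128.027 × 0.514 ≈ 65.81 m/s → 66 m/s.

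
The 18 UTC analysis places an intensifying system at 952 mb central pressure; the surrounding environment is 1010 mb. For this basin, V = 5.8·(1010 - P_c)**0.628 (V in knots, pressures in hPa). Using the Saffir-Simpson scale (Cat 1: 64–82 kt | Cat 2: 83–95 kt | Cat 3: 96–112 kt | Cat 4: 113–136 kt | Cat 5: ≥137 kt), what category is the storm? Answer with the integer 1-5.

ΔP = 1010 − 952 = 58 mb.
V ≈ 5.8 × 58^0.628 = 5.8 × 12.81 ≈ 74 kt.
74 kt falls in the Category 1 band.

1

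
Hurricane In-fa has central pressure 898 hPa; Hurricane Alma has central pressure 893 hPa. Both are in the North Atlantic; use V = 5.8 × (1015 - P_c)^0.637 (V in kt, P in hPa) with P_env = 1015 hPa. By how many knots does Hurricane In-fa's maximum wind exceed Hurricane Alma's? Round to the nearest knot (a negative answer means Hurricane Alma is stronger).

-3 kt

Hurricane In-fa: ΔP = 117; V ≈ 5.8 × 117^0.637 ≈ 120.47 kt.
Hurricane Alma: ΔP = 122; V ≈ 5.8 × 122^0.637 ≈ 123.72 kt.
Difference ≈ 120.47 − 123.72 = -3.25 → -3 kt.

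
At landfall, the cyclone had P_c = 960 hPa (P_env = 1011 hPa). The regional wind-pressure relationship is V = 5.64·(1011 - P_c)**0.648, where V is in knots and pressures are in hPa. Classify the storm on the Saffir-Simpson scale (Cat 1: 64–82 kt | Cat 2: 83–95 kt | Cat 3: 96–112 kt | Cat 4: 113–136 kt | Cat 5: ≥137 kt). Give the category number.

ΔP = 1011 − 960 = 51 hPa.
V ≈ 5.64 × 51^0.648 = 5.64 × 12.78 ≈ 72 kt.
72 kt falls in the Category 1 band.

1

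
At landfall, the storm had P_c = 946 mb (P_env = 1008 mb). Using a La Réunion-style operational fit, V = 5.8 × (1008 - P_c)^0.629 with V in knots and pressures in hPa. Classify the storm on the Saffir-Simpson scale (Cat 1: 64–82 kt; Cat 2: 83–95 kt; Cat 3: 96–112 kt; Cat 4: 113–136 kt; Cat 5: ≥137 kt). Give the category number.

1

ΔP = 1008 − 946 = 62 mb.
V ≈ 5.8 × 62^0.629 = 5.8 × 13.41 ≈ 78 kt.
78 kt falls in the Category 1 band.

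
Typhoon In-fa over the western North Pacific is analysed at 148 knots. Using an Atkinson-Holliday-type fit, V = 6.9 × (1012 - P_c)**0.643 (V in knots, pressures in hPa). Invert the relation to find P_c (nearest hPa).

894 hPa

ΔP = (V / 6.9)^(1/0.643) = (148/6.9)^1.555.
148/6.9 = 21.449; 21.449^1.555 ≈ 117.66 hPa.
P_c = 1012 − 117.66 = 894.34 ≈ 894 hPa.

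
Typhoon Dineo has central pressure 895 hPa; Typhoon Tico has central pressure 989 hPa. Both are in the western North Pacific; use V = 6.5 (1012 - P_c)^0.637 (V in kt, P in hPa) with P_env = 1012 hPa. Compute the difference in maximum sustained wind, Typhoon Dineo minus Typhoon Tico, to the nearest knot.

Typhoon Dineo: ΔP = 117; V ≈ 6.5 × 117^0.637 ≈ 135.00 kt.
Typhoon Tico: ΔP = 23; V ≈ 6.5 × 23^0.637 ≈ 47.90 kt.
Difference ≈ 135.00 − 47.90 = 87.10 → 87 kt.

87 kt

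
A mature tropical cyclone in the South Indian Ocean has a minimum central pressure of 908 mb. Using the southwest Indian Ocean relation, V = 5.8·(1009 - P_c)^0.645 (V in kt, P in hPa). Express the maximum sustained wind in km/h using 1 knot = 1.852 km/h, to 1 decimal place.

210.8 km/h

ΔP = 1009 − 908 = 101 mb.
V ≈ 5.8 × 101^0.645 = 5.8 × 19.624 ≈ 113.819 kt.
113.819 × 1.852 ≈ 210.79 km/h → 210.8 km/h.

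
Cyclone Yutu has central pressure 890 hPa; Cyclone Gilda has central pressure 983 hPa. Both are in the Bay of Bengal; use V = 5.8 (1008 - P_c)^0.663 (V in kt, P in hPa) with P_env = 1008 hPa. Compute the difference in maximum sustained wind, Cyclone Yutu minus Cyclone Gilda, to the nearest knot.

88 kt

Cyclone Yutu: ΔP = 118; V ≈ 5.8 × 118^0.663 ≈ 137.12 kt.
Cyclone Gilda: ΔP = 25; V ≈ 5.8 × 25^0.663 ≈ 49.01 kt.
Difference ≈ 137.12 − 49.01 = 88.11 → 88 kt.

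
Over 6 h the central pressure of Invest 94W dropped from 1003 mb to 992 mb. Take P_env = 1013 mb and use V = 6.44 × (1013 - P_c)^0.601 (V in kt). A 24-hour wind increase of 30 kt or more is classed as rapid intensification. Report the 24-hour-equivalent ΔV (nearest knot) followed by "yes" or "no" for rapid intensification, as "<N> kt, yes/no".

58 kt, yes

V₁: ΔP = 10, V ≈ 6.44 × 10^0.601 ≈ 25.70 kt.
V₂: ΔP = 21, V ≈ 6.44 × 21^0.601 ≈ 40.14 kt.
ΔV over 6 h = 14.44 kt → 24 h equivalent = 14.44 × 24/6 ≈ 57.76 kt.
58 kt ≥ 30 kt ⇒ rapid intensification.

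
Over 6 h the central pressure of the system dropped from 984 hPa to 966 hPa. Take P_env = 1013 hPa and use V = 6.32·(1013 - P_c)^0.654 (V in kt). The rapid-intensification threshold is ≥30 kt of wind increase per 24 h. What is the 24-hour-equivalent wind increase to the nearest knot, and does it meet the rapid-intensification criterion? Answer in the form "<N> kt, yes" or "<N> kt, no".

V₁: ΔP = 29, V ≈ 6.32 × 29^0.654 ≈ 57.16 kt.
V₂: ΔP = 47, V ≈ 6.32 × 47^0.654 ≈ 78.39 kt.
ΔV over 6 h = 21.23 kt → 24 h equivalent = 21.23 × 24/6 ≈ 84.92 kt.
85 kt ≥ 30 kt ⇒ rapid intensification.

85 kt, yes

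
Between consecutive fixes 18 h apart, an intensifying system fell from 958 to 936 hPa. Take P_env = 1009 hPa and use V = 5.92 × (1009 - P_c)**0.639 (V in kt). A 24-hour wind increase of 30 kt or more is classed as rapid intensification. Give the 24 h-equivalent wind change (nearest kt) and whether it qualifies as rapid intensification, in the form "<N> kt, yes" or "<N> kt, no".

V₁: ΔP = 51, V ≈ 5.92 × 51^0.639 ≈ 73.02 kt.
V₂: ΔP = 73, V ≈ 5.92 × 73^0.639 ≈ 91.83 kt.
ΔV over 18 h = 18.81 kt → 24 h equivalent = 18.81 × 24/18 ≈ 25.08 kt.
25 kt < 30 kt ⇒ not rapid intensification.

25 kt, no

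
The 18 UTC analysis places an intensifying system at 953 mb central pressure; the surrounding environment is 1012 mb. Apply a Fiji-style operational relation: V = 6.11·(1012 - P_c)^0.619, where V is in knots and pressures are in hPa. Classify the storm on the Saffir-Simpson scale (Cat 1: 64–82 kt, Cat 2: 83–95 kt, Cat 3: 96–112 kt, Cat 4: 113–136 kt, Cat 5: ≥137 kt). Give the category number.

1

ΔP = 1012 − 953 = 59 mb.
V ≈ 6.11 × 59^0.619 = 6.11 × 12.48 ≈ 76 kt.
76 kt falls in the Category 1 band.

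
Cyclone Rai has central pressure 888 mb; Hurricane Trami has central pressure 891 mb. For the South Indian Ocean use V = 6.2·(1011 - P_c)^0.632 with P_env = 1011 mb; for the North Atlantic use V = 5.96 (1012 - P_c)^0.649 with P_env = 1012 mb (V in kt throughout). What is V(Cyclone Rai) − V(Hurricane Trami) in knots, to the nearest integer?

-4 kt

Cyclone Rai: ΔP = 123; V ≈ 6.2 × 123^0.632 ≈ 129.78 kt.
Hurricane Trami: ΔP = 121; V ≈ 5.96 × 121^0.649 ≈ 133.96 kt.
Difference ≈ 129.78 − 133.96 = -4.18 → -4 kt.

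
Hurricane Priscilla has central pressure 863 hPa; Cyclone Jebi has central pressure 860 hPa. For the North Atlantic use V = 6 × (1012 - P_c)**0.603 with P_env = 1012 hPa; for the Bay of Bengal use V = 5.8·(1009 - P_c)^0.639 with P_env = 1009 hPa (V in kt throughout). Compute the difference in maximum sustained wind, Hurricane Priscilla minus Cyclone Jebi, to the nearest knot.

-19 kt

Hurricane Priscilla: ΔP = 149; V ≈ 6 × 149^0.603 ≈ 122.63 kt.
Cyclone Jebi: ΔP = 149; V ≈ 5.8 × 149^0.639 ≈ 141.94 kt.
Difference ≈ 122.63 − 141.94 = -19.31 → -19 kt.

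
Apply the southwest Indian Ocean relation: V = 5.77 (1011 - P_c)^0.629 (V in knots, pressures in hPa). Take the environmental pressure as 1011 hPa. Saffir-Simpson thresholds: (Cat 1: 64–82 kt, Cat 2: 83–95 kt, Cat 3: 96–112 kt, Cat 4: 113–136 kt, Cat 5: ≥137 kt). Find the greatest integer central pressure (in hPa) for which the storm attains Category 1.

965 hPa

Category 1 begins at V = 64 kt.
Required ΔP = (64/5.77)^(1/0.629) = 11.092^1.590 ≈ 45.85 hPa.
P_c ≤ 1011 − 45.85 = 965.15, so the highest integer P_c is 965 hPa.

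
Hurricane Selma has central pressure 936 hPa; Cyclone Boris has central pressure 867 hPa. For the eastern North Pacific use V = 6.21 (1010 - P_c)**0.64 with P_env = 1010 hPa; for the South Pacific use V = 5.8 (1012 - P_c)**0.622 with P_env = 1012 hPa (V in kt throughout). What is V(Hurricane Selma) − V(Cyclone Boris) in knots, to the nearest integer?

-31 kt

Hurricane Selma: ΔP = 74; V ≈ 6.21 × 74^0.64 ≈ 97.59 kt.
Cyclone Boris: ΔP = 145; V ≈ 5.8 × 145^0.622 ≈ 128.17 kt.
Difference ≈ 97.59 − 128.17 = -30.58 → -31 kt.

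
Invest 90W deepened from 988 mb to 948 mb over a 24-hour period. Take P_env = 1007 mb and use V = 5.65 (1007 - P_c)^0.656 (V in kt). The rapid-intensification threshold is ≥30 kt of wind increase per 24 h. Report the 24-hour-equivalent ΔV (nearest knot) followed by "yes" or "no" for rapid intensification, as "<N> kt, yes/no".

V₁: ΔP = 19, V ≈ 5.65 × 19^0.656 ≈ 38.99 kt.
V₂: ΔP = 59, V ≈ 5.65 × 59^0.656 ≈ 81.98 kt.
ΔV over 24 h = 42.99 kt → 24 h equivalent = 42.99 × 24/24 ≈ 42.99 kt.
43 kt ≥ 30 kt ⇒ rapid intensification.

43 kt, yes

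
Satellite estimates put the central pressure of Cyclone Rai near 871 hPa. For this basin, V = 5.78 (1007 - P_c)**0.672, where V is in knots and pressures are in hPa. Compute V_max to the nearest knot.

157 kt

ΔP = 1007 − 871 = 136 hPa.
136^0.672 ≈ 27.148.
V ≈ 5.78 × 27.148 ≈ 156.9 kt.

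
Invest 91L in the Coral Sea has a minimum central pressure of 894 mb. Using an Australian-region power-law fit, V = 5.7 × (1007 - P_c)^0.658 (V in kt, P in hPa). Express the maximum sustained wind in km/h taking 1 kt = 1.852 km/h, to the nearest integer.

237 km/h

ΔP = 1007 − 894 = 113 mb.
V ≈ 5.7 × 113^0.658 = 5.7 × 22.435 ≈ 127.879 kt.
127.879 × 1.852 ≈ 236.83 km/h → 237 km/h.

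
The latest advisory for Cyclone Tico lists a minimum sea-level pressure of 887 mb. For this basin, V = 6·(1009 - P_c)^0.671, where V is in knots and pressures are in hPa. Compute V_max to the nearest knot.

ΔP = 1009 − 887 = 122 mb.
122^0.671 ≈ 25.116.
V ≈ 6 × 25.116 ≈ 150.7 kt.

151 kt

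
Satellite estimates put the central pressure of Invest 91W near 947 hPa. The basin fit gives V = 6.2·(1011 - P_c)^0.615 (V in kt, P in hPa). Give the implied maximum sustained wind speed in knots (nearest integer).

ΔP = 1011 − 947 = 64 hPa.
64^0.615 ≈ 12.906.
V ≈ 6.2 × 12.906 ≈ 80.0 kt.

80 kt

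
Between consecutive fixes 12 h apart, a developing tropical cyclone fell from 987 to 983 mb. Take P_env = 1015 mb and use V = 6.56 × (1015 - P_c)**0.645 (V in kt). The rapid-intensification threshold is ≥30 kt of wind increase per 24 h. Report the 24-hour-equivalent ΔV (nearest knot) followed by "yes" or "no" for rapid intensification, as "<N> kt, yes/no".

V₁: ΔP = 28, V ≈ 6.56 × 28^0.645 ≈ 56.28 kt.
V₂: ΔP = 32, V ≈ 6.56 × 32^0.645 ≈ 61.34 kt.
ΔV over 12 h = 5.06 kt → 24 h equivalent = 5.06 × 24/12 ≈ 10.12 kt.
10 kt < 30 kt ⇒ not rapid intensification.

10 kt, no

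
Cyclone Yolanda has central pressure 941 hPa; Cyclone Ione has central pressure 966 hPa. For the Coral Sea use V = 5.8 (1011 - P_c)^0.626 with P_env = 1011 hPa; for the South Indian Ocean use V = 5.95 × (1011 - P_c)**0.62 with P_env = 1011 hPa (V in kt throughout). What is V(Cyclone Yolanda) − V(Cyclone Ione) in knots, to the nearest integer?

Cyclone Yolanda: ΔP = 70; V ≈ 5.8 × 70^0.626 ≈ 82.88 kt.
Cyclone Ione: ΔP = 45; V ≈ 5.95 × 45^0.62 ≈ 63.02 kt.
Difference ≈ 82.88 − 63.02 = 19.86 → 20 kt.

20 kt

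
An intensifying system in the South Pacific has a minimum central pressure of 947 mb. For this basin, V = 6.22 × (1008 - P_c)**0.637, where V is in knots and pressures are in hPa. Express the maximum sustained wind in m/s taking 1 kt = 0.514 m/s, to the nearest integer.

ΔP = 1008 − 947 = 61 mb.
V ≈ 6.22 × 61^0.637 = 6.22 × 13.717 ≈ 85.319 kt.
85.319 × 0.514 ≈ 43.85 m/s → 44 m/s.

44 m/s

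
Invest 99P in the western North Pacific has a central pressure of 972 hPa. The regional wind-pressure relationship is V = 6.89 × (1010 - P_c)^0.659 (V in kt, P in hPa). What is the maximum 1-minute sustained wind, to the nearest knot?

76 kt

ΔP = 1010 − 972 = 38 hPa.
38^0.659 ≈ 10.992.
V ≈ 6.89 × 10.992 ≈ 75.7 kt.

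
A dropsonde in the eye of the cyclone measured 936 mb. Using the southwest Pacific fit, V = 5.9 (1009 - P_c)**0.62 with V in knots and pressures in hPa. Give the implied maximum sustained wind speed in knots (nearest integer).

ΔP = 1009 − 936 = 73 mb.
73^0.62 ≈ 14.298.
V ≈ 5.9 × 14.298 ≈ 84.4 kt.

84 kt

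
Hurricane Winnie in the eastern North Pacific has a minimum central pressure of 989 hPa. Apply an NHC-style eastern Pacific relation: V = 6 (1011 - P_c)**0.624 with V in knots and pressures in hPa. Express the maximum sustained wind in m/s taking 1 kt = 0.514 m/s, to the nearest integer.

21 m/s

ΔP = 1011 − 989 = 22 hPa.
V ≈ 6 × 22^0.624 = 6 × 6.881 ≈ 41.288 kt.
41.288 × 0.514 ≈ 21.22 m/s → 21 m/s.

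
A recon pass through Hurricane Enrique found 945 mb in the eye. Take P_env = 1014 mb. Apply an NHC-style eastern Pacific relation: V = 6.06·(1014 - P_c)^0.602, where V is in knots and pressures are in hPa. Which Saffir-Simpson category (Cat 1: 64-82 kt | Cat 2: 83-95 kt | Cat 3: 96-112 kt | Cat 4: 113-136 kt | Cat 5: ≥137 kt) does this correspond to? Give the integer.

1

ΔP = 1014 − 945 = 69 mb.
V ≈ 6.06 × 69^0.602 = 6.06 × 12.79 ≈ 78 kt.
78 kt falls in the Category 1 band.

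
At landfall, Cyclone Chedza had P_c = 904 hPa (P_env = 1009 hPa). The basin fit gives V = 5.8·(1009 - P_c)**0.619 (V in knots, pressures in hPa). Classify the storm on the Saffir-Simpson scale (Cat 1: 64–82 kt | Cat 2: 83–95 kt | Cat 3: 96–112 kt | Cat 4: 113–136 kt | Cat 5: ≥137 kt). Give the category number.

3

ΔP = 1009 − 904 = 105 hPa.
V ≈ 5.8 × 105^0.619 = 5.8 × 17.83 ≈ 103 kt.
103 kt falls in the Category 3 band.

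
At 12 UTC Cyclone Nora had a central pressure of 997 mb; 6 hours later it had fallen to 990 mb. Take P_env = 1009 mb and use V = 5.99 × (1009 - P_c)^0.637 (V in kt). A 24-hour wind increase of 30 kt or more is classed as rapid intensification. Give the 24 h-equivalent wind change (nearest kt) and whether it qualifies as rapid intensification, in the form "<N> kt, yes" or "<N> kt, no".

40 kt, yes

V₁: ΔP = 12, V ≈ 5.99 × 12^0.637 ≈ 29.17 kt.
V₂: ΔP = 19, V ≈ 5.99 × 19^0.637 ≈ 39.08 kt.
ΔV over 6 h = 9.91 kt → 24 h equivalent = 9.91 × 24/6 ≈ 39.64 kt.
40 kt ≥ 30 kt ⇒ rapid intensification.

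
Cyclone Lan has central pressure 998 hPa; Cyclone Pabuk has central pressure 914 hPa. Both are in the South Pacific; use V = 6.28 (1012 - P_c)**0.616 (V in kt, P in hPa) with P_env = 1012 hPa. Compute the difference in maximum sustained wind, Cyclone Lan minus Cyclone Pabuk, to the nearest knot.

Cyclone Lan: ΔP = 14; V ≈ 6.28 × 14^0.616 ≈ 31.91 kt.
Cyclone Pabuk: ΔP = 98; V ≈ 6.28 × 98^0.616 ≈ 105.82 kt.
Difference ≈ 31.91 − 105.82 = -73.91 → -74 kt.

-74 kt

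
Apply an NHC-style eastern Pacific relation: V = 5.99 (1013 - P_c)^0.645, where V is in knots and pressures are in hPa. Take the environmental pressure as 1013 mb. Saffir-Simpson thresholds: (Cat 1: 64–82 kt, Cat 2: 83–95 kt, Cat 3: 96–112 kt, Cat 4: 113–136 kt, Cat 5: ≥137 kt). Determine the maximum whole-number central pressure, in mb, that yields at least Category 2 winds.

Category 2 begins at V = 83 kt.
Required ΔP = (83/5.99)^(1/0.645) = 13.856^1.550 ≈ 58.88 mb.
P_c ≤ 1013 − 58.88 = 954.12, so the highest integer P_c is 954 mb.

954 mb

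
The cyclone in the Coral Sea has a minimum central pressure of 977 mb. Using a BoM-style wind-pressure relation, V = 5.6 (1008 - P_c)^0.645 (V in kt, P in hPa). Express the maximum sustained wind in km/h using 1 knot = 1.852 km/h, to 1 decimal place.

95.0 km/h

ΔP = 1008 − 977 = 31 mb.
V ≈ 5.6 × 31^0.645 = 5.6 × 9.161 ≈ 51.300 kt.
51.300 × 1.852 ≈ 95.01 km/h → 95.0 km/h.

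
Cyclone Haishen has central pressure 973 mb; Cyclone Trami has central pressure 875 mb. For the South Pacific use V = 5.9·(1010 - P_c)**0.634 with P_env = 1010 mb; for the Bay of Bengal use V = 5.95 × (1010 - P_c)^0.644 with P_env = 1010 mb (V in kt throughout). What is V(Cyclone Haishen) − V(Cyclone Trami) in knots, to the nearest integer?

Cyclone Haishen: ΔP = 37; V ≈ 5.9 × 37^0.634 ≈ 58.22 kt.
Cyclone Trami: ΔP = 135; V ≈ 5.95 × 135^0.644 ≈ 140.10 kt.
Difference ≈ 58.22 − 140.10 = -81.88 → -82 kt.

-82 kt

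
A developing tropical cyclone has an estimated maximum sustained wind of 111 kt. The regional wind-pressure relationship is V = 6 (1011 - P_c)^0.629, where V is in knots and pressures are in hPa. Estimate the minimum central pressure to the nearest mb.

ΔP = (V / 6)^(1/0.629) = (111/6)^1.590.
111/6 = 18.500; 18.500^1.590 ≈ 103.41 mb.
P_c = 1011 − 103.41 = 907.59 ≈ 908 mb.

908 mb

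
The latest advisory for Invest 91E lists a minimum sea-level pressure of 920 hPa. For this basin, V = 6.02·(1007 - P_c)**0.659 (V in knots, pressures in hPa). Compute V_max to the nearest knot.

114 kt

ΔP = 1007 − 920 = 87 hPa.
87^0.659 ≈ 18.973.
V ≈ 6.02 × 18.973 ≈ 114.2 kt.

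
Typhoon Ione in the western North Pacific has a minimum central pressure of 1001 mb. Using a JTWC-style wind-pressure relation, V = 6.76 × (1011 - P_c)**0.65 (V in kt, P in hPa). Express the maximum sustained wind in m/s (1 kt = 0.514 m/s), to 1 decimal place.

15.5 m/s

ΔP = 1011 − 1001 = 10 mb.
V ≈ 6.76 × 10^0.65 = 6.76 × 4.467 ≈ 30.196 kt.
30.196 × 0.514 ≈ 15.52 m/s → 15.5 m/s.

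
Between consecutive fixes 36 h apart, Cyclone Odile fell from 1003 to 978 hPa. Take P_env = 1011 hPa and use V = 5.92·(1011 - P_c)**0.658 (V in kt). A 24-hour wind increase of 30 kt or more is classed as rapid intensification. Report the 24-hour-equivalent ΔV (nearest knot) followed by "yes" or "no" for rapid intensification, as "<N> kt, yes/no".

24 kt, no

V₁: ΔP = 8, V ≈ 5.92 × 8^0.658 ≈ 23.26 kt.
V₂: ΔP = 33, V ≈ 5.92 × 33^0.658 ≈ 59.09 kt.
ΔV over 36 h = 35.83 kt → 24 h equivalent = 35.83 × 24/36 ≈ 23.89 kt.
24 kt < 30 kt ⇒ not rapid intensification.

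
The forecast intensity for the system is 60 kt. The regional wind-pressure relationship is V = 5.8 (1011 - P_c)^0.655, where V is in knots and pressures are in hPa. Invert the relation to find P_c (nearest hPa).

ΔP = (V / 5.8)^(1/0.655) = (60/5.8)^1.527.
60/5.8 = 10.345; 10.345^1.527 ≈ 35.42 hPa.
P_c = 1011 − 35.42 = 975.58 ≈ 976 hPa.

976 hPa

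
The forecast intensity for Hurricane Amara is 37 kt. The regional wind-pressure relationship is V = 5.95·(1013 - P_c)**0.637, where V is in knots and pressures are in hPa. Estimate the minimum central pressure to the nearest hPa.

ΔP = (V / 5.95)^(1/0.637) = (37/5.95)^1.570.
37/5.95 = 6.218; 6.218^1.570 ≈ 17.62 hPa.
P_c = 1013 − 17.62 = 995.38 ≈ 995 hPa.

995 hPa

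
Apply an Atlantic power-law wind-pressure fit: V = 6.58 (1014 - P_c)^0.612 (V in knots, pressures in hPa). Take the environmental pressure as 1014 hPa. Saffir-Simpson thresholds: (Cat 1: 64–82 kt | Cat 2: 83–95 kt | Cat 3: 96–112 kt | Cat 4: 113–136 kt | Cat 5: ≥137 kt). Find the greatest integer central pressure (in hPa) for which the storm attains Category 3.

Category 3 begins at V = 96 kt.
Required ΔP = (96/6.58)^(1/0.612) = 14.590^1.634 ≈ 79.81 hPa.
P_c ≤ 1014 − 79.81 = 934.19, so the highest integer P_c is 934 hPa.

934 hPa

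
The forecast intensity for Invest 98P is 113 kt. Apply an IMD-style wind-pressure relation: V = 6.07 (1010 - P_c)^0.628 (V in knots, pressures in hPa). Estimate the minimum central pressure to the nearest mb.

905 mb

ΔP = (V / 6.07)^(1/0.628) = (113/6.07)^1.592.
113/6.07 = 18.616; 18.616^1.592 ≈ 105.22 mb.
P_c = 1010 − 105.22 = 904.78 ≈ 905 mb.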